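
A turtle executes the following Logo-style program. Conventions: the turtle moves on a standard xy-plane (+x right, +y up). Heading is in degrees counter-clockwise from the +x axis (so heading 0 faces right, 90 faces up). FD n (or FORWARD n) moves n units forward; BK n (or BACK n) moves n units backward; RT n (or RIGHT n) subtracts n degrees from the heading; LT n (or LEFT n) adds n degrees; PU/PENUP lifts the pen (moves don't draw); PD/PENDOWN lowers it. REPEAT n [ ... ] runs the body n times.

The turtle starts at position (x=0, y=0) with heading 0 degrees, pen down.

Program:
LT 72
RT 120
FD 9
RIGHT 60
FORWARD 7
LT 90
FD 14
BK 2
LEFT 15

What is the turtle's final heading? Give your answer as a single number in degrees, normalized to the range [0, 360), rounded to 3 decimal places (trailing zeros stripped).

Executing turtle program step by step:
Start: pos=(0,0), heading=0, pen down
LT 72: heading 0 -> 72
RT 120: heading 72 -> 312
FD 9: (0,0) -> (6.022,-6.688) [heading=312, draw]
RT 60: heading 312 -> 252
FD 7: (6.022,-6.688) -> (3.859,-13.346) [heading=252, draw]
LT 90: heading 252 -> 342
FD 14: (3.859,-13.346) -> (17.174,-17.672) [heading=342, draw]
BK 2: (17.174,-17.672) -> (15.272,-17.054) [heading=342, draw]
LT 15: heading 342 -> 357
Final: pos=(15.272,-17.054), heading=357, 4 segment(s) drawn

Answer: 357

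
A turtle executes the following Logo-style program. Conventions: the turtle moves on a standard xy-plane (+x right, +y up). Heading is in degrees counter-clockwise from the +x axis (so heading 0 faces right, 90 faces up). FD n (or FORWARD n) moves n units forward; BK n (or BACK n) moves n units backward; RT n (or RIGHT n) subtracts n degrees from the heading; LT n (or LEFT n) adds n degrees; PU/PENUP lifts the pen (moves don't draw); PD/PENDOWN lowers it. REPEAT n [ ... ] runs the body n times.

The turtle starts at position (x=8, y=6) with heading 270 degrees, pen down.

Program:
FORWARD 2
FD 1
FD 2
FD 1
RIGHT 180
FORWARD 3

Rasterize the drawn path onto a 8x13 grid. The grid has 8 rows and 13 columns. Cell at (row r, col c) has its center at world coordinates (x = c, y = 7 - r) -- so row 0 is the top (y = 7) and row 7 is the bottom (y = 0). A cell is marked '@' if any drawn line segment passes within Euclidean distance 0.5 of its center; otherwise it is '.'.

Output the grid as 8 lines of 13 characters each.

Answer: .............
........@....
........@....
........@....
........@....
........@....
........@....
........@....

Derivation:
Segment 0: (8,6) -> (8,4)
Segment 1: (8,4) -> (8,3)
Segment 2: (8,3) -> (8,1)
Segment 3: (8,1) -> (8,0)
Segment 4: (8,0) -> (8,3)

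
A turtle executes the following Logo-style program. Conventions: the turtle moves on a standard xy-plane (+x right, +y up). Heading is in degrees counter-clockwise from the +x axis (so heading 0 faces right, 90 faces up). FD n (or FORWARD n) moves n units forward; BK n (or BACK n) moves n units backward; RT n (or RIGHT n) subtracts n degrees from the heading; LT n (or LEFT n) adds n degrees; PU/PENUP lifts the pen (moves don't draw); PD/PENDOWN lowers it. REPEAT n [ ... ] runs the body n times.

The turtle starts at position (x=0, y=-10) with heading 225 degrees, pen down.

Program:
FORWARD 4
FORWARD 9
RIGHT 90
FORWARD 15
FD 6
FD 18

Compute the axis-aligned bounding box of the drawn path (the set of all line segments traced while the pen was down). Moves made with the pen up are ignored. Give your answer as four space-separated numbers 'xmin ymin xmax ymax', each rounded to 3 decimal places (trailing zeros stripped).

Executing turtle program step by step:
Start: pos=(0,-10), heading=225, pen down
FD 4: (0,-10) -> (-2.828,-12.828) [heading=225, draw]
FD 9: (-2.828,-12.828) -> (-9.192,-19.192) [heading=225, draw]
RT 90: heading 225 -> 135
FD 15: (-9.192,-19.192) -> (-19.799,-8.586) [heading=135, draw]
FD 6: (-19.799,-8.586) -> (-24.042,-4.343) [heading=135, draw]
FD 18: (-24.042,-4.343) -> (-36.77,8.385) [heading=135, draw]
Final: pos=(-36.77,8.385), heading=135, 5 segment(s) drawn

Segment endpoints: x in {-36.77, -24.042, -19.799, -9.192, -2.828, 0}, y in {-19.192, -12.828, -10, -8.586, -4.343, 8.385}
xmin=-36.77, ymin=-19.192, xmax=0, ymax=8.385

Answer: -36.77 -19.192 0 8.385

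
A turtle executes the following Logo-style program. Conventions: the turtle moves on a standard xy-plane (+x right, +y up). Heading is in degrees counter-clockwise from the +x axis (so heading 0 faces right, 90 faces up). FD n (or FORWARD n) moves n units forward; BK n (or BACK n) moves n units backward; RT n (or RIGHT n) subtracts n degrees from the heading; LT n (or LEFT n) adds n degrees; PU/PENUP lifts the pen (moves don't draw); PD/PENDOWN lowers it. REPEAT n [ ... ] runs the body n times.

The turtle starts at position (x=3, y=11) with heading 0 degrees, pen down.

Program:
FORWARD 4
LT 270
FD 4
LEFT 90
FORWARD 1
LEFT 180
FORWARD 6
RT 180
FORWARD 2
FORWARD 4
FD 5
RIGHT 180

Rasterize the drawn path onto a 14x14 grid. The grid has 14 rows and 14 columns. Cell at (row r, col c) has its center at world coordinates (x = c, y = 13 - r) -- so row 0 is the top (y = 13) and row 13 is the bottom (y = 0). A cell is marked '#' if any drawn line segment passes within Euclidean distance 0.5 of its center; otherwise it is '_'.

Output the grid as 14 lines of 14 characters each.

Answer: ______________
______________
___#####______
_______#______
_______#______
_______#______
__############
______________
______________
______________
______________
______________
______________
______________

Derivation:
Segment 0: (3,11) -> (7,11)
Segment 1: (7,11) -> (7,7)
Segment 2: (7,7) -> (8,7)
Segment 3: (8,7) -> (2,7)
Segment 4: (2,7) -> (4,7)
Segment 5: (4,7) -> (8,7)
Segment 6: (8,7) -> (13,7)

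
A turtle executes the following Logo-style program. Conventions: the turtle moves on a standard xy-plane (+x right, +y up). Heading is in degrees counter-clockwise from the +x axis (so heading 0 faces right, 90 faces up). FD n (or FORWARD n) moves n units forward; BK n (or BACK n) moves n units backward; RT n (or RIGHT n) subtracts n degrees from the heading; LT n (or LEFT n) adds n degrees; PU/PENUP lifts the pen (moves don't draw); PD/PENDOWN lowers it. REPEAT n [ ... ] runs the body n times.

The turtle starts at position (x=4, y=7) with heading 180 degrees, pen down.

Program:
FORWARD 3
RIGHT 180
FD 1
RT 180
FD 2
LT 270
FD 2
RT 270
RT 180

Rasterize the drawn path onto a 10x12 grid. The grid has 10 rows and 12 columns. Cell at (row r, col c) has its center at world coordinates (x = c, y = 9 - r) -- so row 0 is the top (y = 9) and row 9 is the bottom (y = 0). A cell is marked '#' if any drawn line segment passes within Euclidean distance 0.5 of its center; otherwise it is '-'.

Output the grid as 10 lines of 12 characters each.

Answer: #-----------
#-----------
#####-------
------------
------------
------------
------------
------------
------------
------------

Derivation:
Segment 0: (4,7) -> (1,7)
Segment 1: (1,7) -> (2,7)
Segment 2: (2,7) -> (0,7)
Segment 3: (0,7) -> (0,9)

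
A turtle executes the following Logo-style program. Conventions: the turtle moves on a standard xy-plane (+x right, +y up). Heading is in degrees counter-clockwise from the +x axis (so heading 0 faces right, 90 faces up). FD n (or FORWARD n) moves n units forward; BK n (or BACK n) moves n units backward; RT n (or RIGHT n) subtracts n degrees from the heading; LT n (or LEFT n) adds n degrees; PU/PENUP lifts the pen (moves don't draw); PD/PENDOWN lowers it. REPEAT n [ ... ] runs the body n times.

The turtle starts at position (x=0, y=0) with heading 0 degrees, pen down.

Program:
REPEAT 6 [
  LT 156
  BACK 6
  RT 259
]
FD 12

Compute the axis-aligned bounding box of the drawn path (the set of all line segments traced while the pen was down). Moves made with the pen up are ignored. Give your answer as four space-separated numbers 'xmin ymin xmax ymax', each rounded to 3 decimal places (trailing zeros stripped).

Answer: -3.683 -7.232 5.481 5.899

Derivation:
Executing turtle program step by step:
Start: pos=(0,0), heading=0, pen down
REPEAT 6 [
  -- iteration 1/6 --
  LT 156: heading 0 -> 156
  BK 6: (0,0) -> (5.481,-2.44) [heading=156, draw]
  RT 259: heading 156 -> 257
  -- iteration 2/6 --
  LT 156: heading 257 -> 53
  BK 6: (5.481,-2.44) -> (1.87,-7.232) [heading=53, draw]
  RT 259: heading 53 -> 154
  -- iteration 3/6 --
  LT 156: heading 154 -> 310
  BK 6: (1.87,-7.232) -> (-1.986,-2.636) [heading=310, draw]
  RT 259: heading 310 -> 51
  -- iteration 4/6 --
  LT 156: heading 51 -> 207
  BK 6: (-1.986,-2.636) -> (3.36,0.088) [heading=207, draw]
  RT 259: heading 207 -> 308
  -- iteration 5/6 --
  LT 156: heading 308 -> 104
  BK 6: (3.36,0.088) -> (4.811,-5.734) [heading=104, draw]
  RT 259: heading 104 -> 205
  -- iteration 6/6 --
  LT 156: heading 205 -> 1
  BK 6: (4.811,-5.734) -> (-1.188,-5.839) [heading=1, draw]
  RT 259: heading 1 -> 102
]
FD 12: (-1.188,-5.839) -> (-3.683,5.899) [heading=102, draw]
Final: pos=(-3.683,5.899), heading=102, 7 segment(s) drawn

Segment endpoints: x in {-3.683, -1.986, -1.188, 0, 1.87, 3.36, 4.811, 5.481}, y in {-7.232, -5.839, -5.734, -2.636, -2.44, 0, 0.088, 5.899}
xmin=-3.683, ymin=-7.232, xmax=5.481, ymax=5.899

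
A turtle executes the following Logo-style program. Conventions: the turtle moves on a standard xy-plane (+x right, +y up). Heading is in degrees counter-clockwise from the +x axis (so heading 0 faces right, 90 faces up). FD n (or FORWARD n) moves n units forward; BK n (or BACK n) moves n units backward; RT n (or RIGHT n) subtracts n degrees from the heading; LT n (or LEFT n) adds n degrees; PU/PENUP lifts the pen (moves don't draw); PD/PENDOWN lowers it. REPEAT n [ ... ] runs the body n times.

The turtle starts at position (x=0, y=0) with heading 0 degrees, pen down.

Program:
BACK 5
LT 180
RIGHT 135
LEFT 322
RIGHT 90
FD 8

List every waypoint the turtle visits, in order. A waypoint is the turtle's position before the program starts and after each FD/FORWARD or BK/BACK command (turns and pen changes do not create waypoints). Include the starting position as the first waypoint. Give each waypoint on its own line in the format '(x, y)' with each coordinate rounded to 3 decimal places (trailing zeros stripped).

Executing turtle program step by step:
Start: pos=(0,0), heading=0, pen down
BK 5: (0,0) -> (-5,0) [heading=0, draw]
LT 180: heading 0 -> 180
RT 135: heading 180 -> 45
LT 322: heading 45 -> 7
RT 90: heading 7 -> 277
FD 8: (-5,0) -> (-4.025,-7.94) [heading=277, draw]
Final: pos=(-4.025,-7.94), heading=277, 2 segment(s) drawn
Waypoints (3 total):
(0, 0)
(-5, 0)
(-4.025, -7.94)

Answer: (0, 0)
(-5, 0)
(-4.025, -7.94)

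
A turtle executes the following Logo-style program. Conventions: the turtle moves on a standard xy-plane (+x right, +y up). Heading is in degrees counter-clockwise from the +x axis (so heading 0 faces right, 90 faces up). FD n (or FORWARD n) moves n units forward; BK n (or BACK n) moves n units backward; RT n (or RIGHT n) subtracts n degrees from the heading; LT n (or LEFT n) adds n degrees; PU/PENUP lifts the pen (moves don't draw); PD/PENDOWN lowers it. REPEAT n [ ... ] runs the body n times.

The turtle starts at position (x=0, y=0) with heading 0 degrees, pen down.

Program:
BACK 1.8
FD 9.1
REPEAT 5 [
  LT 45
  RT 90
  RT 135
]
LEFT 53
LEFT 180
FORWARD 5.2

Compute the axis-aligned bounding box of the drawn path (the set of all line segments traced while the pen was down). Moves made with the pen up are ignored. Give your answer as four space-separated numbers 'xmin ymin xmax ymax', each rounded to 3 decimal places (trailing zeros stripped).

Executing turtle program step by step:
Start: pos=(0,0), heading=0, pen down
BK 1.8: (0,0) -> (-1.8,0) [heading=0, draw]
FD 9.1: (-1.8,0) -> (7.3,0) [heading=0, draw]
REPEAT 5 [
  -- iteration 1/5 --
  LT 45: heading 0 -> 45
  RT 90: heading 45 -> 315
  RT 135: heading 315 -> 180
  -- iteration 2/5 --
  LT 45: heading 180 -> 225
  RT 90: heading 225 -> 135
  RT 135: heading 135 -> 0
  -- iteration 3/5 --
  LT 45: heading 0 -> 45
  RT 90: heading 45 -> 315
  RT 135: heading 315 -> 180
  -- iteration 4/5 --
  LT 45: heading 180 -> 225
  RT 90: heading 225 -> 135
  RT 135: heading 135 -> 0
  -- iteration 5/5 --
  LT 45: heading 0 -> 45
  RT 90: heading 45 -> 315
  RT 135: heading 315 -> 180
]
LT 53: heading 180 -> 233
LT 180: heading 233 -> 53
FD 5.2: (7.3,0) -> (10.429,4.153) [heading=53, draw]
Final: pos=(10.429,4.153), heading=53, 3 segment(s) drawn

Segment endpoints: x in {-1.8, 0, 7.3, 10.429}, y in {0, 4.153}
xmin=-1.8, ymin=0, xmax=10.429, ymax=4.153

Answer: -1.8 0 10.429 4.153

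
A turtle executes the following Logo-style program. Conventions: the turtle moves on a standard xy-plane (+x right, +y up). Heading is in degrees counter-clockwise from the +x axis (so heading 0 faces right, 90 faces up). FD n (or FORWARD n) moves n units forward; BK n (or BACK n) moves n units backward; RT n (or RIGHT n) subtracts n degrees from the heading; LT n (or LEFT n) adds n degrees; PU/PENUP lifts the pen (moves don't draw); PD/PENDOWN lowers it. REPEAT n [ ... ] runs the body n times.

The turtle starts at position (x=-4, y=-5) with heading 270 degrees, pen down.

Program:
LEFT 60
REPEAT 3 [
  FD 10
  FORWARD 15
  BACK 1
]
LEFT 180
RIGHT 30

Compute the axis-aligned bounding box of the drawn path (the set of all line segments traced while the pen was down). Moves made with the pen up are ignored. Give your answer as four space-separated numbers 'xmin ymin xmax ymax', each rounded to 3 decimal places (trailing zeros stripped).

Answer: -4 -41.5 59.22 -5

Derivation:
Executing turtle program step by step:
Start: pos=(-4,-5), heading=270, pen down
LT 60: heading 270 -> 330
REPEAT 3 [
  -- iteration 1/3 --
  FD 10: (-4,-5) -> (4.66,-10) [heading=330, draw]
  FD 15: (4.66,-10) -> (17.651,-17.5) [heading=330, draw]
  BK 1: (17.651,-17.5) -> (16.785,-17) [heading=330, draw]
  -- iteration 2/3 --
  FD 10: (16.785,-17) -> (25.445,-22) [heading=330, draw]
  FD 15: (25.445,-22) -> (38.435,-29.5) [heading=330, draw]
  BK 1: (38.435,-29.5) -> (37.569,-29) [heading=330, draw]
  -- iteration 3/3 --
  FD 10: (37.569,-29) -> (46.229,-34) [heading=330, draw]
  FD 15: (46.229,-34) -> (59.22,-41.5) [heading=330, draw]
  BK 1: (59.22,-41.5) -> (58.354,-41) [heading=330, draw]
]
LT 180: heading 330 -> 150
RT 30: heading 150 -> 120
Final: pos=(58.354,-41), heading=120, 9 segment(s) drawn

Segment endpoints: x in {-4, 4.66, 16.785, 17.651, 25.445, 37.569, 38.435, 46.229, 58.354, 59.22}, y in {-41.5, -41, -34, -29.5, -29, -22, -17.5, -17, -10, -5}
xmin=-4, ymin=-41.5, xmax=59.22, ymax=-5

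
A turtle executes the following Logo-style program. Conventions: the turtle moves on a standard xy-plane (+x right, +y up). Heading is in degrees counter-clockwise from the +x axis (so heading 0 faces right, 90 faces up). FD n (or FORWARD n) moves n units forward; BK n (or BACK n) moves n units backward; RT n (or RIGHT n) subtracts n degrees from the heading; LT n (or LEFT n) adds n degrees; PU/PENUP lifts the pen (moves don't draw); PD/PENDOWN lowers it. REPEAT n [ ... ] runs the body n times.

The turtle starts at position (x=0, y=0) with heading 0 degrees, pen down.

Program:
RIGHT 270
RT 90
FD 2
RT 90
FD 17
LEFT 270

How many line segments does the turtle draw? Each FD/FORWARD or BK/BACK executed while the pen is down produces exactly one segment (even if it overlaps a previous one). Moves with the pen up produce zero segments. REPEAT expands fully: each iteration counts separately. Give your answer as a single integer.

Executing turtle program step by step:
Start: pos=(0,0), heading=0, pen down
RT 270: heading 0 -> 90
RT 90: heading 90 -> 0
FD 2: (0,0) -> (2,0) [heading=0, draw]
RT 90: heading 0 -> 270
FD 17: (2,0) -> (2,-17) [heading=270, draw]
LT 270: heading 270 -> 180
Final: pos=(2,-17), heading=180, 2 segment(s) drawn
Segments drawn: 2

Answer: 2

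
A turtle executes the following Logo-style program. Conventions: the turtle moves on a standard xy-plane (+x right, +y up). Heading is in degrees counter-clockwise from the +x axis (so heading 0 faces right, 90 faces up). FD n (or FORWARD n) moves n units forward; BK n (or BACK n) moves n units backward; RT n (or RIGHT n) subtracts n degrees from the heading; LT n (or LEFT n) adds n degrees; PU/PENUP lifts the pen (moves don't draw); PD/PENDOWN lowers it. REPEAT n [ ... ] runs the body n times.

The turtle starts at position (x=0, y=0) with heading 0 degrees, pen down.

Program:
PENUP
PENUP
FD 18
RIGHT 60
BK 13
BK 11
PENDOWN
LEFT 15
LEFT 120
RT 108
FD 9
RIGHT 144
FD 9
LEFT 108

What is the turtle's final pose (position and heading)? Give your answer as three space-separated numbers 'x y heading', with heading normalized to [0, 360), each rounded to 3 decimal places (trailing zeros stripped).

Answer: 4.56 15.412 291

Derivation:
Executing turtle program step by step:
Start: pos=(0,0), heading=0, pen down
PU: pen up
PU: pen up
FD 18: (0,0) -> (18,0) [heading=0, move]
RT 60: heading 0 -> 300
BK 13: (18,0) -> (11.5,11.258) [heading=300, move]
BK 11: (11.5,11.258) -> (6,20.785) [heading=300, move]
PD: pen down
LT 15: heading 300 -> 315
LT 120: heading 315 -> 75
RT 108: heading 75 -> 327
FD 9: (6,20.785) -> (13.548,15.883) [heading=327, draw]
RT 144: heading 327 -> 183
FD 9: (13.548,15.883) -> (4.56,15.412) [heading=183, draw]
LT 108: heading 183 -> 291
Final: pos=(4.56,15.412), heading=291, 2 segment(s) drawn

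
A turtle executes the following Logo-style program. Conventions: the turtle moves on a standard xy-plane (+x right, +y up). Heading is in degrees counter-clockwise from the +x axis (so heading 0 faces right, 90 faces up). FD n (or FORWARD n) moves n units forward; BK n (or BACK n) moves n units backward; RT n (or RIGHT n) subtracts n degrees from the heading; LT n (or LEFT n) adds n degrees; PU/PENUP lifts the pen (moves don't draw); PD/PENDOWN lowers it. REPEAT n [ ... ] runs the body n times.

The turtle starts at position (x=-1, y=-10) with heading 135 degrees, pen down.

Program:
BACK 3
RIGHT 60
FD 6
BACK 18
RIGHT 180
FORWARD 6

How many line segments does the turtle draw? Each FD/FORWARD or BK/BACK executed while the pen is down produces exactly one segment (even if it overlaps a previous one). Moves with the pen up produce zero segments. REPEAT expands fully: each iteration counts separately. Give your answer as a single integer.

Executing turtle program step by step:
Start: pos=(-1,-10), heading=135, pen down
BK 3: (-1,-10) -> (1.121,-12.121) [heading=135, draw]
RT 60: heading 135 -> 75
FD 6: (1.121,-12.121) -> (2.674,-6.326) [heading=75, draw]
BK 18: (2.674,-6.326) -> (-1.985,-23.712) [heading=75, draw]
RT 180: heading 75 -> 255
FD 6: (-1.985,-23.712) -> (-3.537,-29.508) [heading=255, draw]
Final: pos=(-3.537,-29.508), heading=255, 4 segment(s) drawn
Segments drawn: 4

Answer: 4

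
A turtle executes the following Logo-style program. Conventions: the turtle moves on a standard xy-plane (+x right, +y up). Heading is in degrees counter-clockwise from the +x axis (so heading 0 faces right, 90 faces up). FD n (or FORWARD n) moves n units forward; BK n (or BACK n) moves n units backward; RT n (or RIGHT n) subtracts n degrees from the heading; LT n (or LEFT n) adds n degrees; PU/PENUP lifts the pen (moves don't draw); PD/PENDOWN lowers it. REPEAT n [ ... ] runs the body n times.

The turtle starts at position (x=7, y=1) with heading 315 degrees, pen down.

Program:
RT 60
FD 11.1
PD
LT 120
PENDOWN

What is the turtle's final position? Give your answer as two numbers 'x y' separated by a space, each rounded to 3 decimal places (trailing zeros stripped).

Answer: 4.127 -9.722

Derivation:
Executing turtle program step by step:
Start: pos=(7,1), heading=315, pen down
RT 60: heading 315 -> 255
FD 11.1: (7,1) -> (4.127,-9.722) [heading=255, draw]
PD: pen down
LT 120: heading 255 -> 15
PD: pen down
Final: pos=(4.127,-9.722), heading=15, 1 segment(s) drawn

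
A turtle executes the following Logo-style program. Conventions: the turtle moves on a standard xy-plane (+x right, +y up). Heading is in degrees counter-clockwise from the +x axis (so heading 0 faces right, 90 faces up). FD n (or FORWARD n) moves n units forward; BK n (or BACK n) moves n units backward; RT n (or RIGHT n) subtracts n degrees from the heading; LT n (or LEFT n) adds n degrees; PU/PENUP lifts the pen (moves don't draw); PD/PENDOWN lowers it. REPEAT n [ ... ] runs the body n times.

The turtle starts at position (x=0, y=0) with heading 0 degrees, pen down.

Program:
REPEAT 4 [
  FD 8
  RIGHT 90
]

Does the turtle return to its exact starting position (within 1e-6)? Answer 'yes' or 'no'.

Executing turtle program step by step:
Start: pos=(0,0), heading=0, pen down
REPEAT 4 [
  -- iteration 1/4 --
  FD 8: (0,0) -> (8,0) [heading=0, draw]
  RT 90: heading 0 -> 270
  -- iteration 2/4 --
  FD 8: (8,0) -> (8,-8) [heading=270, draw]
  RT 90: heading 270 -> 180
  -- iteration 3/4 --
  FD 8: (8,-8) -> (0,-8) [heading=180, draw]
  RT 90: heading 180 -> 90
  -- iteration 4/4 --
  FD 8: (0,-8) -> (0,0) [heading=90, draw]
  RT 90: heading 90 -> 0
]
Final: pos=(0,0), heading=0, 4 segment(s) drawn

Start position: (0, 0)
Final position: (0, 0)
Distance = 0; < 1e-6 -> CLOSED

Answer: yes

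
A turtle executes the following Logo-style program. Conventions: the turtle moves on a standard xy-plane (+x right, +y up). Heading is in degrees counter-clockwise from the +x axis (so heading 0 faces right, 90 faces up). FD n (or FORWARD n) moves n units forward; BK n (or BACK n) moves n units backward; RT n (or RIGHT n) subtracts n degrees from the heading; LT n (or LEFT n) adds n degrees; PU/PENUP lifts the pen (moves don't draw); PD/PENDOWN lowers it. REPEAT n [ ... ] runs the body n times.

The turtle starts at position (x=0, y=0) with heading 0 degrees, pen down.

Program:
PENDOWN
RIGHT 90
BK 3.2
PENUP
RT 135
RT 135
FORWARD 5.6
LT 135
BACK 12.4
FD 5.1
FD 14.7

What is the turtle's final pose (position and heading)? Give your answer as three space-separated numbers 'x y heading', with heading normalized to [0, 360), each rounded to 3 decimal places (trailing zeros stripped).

Executing turtle program step by step:
Start: pos=(0,0), heading=0, pen down
PD: pen down
RT 90: heading 0 -> 270
BK 3.2: (0,0) -> (0,3.2) [heading=270, draw]
PU: pen up
RT 135: heading 270 -> 135
RT 135: heading 135 -> 0
FD 5.6: (0,3.2) -> (5.6,3.2) [heading=0, move]
LT 135: heading 0 -> 135
BK 12.4: (5.6,3.2) -> (14.368,-5.568) [heading=135, move]
FD 5.1: (14.368,-5.568) -> (10.762,-1.962) [heading=135, move]
FD 14.7: (10.762,-1.962) -> (0.367,8.433) [heading=135, move]
Final: pos=(0.367,8.433), heading=135, 1 segment(s) drawn

Answer: 0.367 8.433 135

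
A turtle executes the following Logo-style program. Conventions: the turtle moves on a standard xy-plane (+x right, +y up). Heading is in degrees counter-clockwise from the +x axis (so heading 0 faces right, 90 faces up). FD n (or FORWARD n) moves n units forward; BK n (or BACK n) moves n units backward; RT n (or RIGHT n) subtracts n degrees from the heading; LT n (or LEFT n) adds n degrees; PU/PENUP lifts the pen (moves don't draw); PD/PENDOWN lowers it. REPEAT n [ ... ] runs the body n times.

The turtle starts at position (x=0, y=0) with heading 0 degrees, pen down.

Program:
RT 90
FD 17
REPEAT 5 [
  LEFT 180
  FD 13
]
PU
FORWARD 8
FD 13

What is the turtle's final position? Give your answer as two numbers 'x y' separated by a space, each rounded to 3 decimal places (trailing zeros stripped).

Answer: 0 17

Derivation:
Executing turtle program step by step:
Start: pos=(0,0), heading=0, pen down
RT 90: heading 0 -> 270
FD 17: (0,0) -> (0,-17) [heading=270, draw]
REPEAT 5 [
  -- iteration 1/5 --
  LT 180: heading 270 -> 90
  FD 13: (0,-17) -> (0,-4) [heading=90, draw]
  -- iteration 2/5 --
  LT 180: heading 90 -> 270
  FD 13: (0,-4) -> (0,-17) [heading=270, draw]
  -- iteration 3/5 --
  LT 180: heading 270 -> 90
  FD 13: (0,-17) -> (0,-4) [heading=90, draw]
  -- iteration 4/5 --
  LT 180: heading 90 -> 270
  FD 13: (0,-4) -> (0,-17) [heading=270, draw]
  -- iteration 5/5 --
  LT 180: heading 270 -> 90
  FD 13: (0,-17) -> (0,-4) [heading=90, draw]
]
PU: pen up
FD 8: (0,-4) -> (0,4) [heading=90, move]
FD 13: (0,4) -> (0,17) [heading=90, move]
Final: pos=(0,17), heading=90, 6 segment(s) drawn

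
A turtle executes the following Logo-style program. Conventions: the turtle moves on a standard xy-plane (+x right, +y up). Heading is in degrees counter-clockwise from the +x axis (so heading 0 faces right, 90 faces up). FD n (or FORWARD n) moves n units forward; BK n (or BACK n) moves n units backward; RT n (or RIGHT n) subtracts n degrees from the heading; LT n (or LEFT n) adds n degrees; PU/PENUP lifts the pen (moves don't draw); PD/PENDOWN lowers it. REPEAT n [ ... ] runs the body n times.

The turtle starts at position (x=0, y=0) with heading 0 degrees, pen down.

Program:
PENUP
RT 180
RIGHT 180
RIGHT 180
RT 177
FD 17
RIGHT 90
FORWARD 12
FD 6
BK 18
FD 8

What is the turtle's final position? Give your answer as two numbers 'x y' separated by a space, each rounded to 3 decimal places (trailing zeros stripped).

Executing turtle program step by step:
Start: pos=(0,0), heading=0, pen down
PU: pen up
RT 180: heading 0 -> 180
RT 180: heading 180 -> 0
RT 180: heading 0 -> 180
RT 177: heading 180 -> 3
FD 17: (0,0) -> (16.977,0.89) [heading=3, move]
RT 90: heading 3 -> 273
FD 12: (16.977,0.89) -> (17.605,-11.094) [heading=273, move]
FD 6: (17.605,-11.094) -> (17.919,-17.086) [heading=273, move]
BK 18: (17.919,-17.086) -> (16.977,0.89) [heading=273, move]
FD 8: (16.977,0.89) -> (17.395,-7.099) [heading=273, move]
Final: pos=(17.395,-7.099), heading=273, 0 segment(s) drawn

Answer: 17.395 -7.099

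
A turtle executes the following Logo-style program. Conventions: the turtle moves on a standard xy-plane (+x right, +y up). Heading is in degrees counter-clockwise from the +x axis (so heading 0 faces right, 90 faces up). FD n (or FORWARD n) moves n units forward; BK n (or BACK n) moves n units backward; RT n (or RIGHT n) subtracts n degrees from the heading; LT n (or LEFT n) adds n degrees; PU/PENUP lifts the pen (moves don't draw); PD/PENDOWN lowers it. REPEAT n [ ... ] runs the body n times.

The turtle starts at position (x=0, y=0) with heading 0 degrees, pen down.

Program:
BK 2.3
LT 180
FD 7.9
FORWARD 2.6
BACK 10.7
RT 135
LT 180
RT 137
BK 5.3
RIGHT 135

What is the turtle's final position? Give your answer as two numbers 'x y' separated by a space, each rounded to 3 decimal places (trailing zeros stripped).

Answer: -2.285 -5.297

Derivation:
Executing turtle program step by step:
Start: pos=(0,0), heading=0, pen down
BK 2.3: (0,0) -> (-2.3,0) [heading=0, draw]
LT 180: heading 0 -> 180
FD 7.9: (-2.3,0) -> (-10.2,0) [heading=180, draw]
FD 2.6: (-10.2,0) -> (-12.8,0) [heading=180, draw]
BK 10.7: (-12.8,0) -> (-2.1,0) [heading=180, draw]
RT 135: heading 180 -> 45
LT 180: heading 45 -> 225
RT 137: heading 225 -> 88
BK 5.3: (-2.1,0) -> (-2.285,-5.297) [heading=88, draw]
RT 135: heading 88 -> 313
Final: pos=(-2.285,-5.297), heading=313, 5 segment(s) drawn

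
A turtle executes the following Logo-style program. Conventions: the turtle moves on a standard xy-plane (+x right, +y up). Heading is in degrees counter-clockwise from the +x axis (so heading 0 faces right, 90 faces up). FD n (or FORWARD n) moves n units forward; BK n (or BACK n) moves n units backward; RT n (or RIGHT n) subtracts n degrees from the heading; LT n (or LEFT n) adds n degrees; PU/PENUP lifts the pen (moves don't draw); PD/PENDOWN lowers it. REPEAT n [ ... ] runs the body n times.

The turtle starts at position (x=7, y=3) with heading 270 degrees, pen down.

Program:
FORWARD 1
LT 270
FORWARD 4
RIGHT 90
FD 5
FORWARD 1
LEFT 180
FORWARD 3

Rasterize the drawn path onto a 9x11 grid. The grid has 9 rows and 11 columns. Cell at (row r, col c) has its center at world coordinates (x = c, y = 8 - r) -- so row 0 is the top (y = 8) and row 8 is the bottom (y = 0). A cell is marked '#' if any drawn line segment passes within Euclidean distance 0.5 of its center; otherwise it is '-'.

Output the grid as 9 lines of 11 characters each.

Answer: ---#-------
---#-------
---#-------
---#-------
---#-------
---#---#---
---#####---
-----------
-----------

Derivation:
Segment 0: (7,3) -> (7,2)
Segment 1: (7,2) -> (3,2)
Segment 2: (3,2) -> (3,7)
Segment 3: (3,7) -> (3,8)
Segment 4: (3,8) -> (3,5)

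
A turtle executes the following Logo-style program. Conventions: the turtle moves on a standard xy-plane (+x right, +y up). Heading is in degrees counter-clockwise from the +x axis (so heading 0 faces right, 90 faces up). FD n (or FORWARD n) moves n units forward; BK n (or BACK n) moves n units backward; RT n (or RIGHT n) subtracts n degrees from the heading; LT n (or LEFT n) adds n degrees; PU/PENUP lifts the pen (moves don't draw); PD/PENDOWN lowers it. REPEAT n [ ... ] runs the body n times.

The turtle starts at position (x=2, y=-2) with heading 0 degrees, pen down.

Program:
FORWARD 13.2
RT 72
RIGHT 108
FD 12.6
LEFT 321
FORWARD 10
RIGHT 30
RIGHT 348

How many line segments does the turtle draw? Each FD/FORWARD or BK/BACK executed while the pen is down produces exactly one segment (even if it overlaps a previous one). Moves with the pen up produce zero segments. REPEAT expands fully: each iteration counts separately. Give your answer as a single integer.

Executing turtle program step by step:
Start: pos=(2,-2), heading=0, pen down
FD 13.2: (2,-2) -> (15.2,-2) [heading=0, draw]
RT 72: heading 0 -> 288
RT 108: heading 288 -> 180
FD 12.6: (15.2,-2) -> (2.6,-2) [heading=180, draw]
LT 321: heading 180 -> 141
FD 10: (2.6,-2) -> (-5.171,4.293) [heading=141, draw]
RT 30: heading 141 -> 111
RT 348: heading 111 -> 123
Final: pos=(-5.171,4.293), heading=123, 3 segment(s) drawn
Segments drawn: 3

Answer: 3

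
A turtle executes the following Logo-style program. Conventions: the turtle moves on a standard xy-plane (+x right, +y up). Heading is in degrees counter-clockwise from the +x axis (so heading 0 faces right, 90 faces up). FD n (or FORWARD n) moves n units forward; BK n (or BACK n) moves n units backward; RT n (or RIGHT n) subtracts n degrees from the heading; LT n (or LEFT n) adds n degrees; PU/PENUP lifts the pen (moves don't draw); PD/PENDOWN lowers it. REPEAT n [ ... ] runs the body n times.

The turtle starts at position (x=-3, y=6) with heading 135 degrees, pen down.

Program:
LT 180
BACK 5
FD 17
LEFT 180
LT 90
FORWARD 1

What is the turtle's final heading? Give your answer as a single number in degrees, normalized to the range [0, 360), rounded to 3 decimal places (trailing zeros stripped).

Executing turtle program step by step:
Start: pos=(-3,6), heading=135, pen down
LT 180: heading 135 -> 315
BK 5: (-3,6) -> (-6.536,9.536) [heading=315, draw]
FD 17: (-6.536,9.536) -> (5.485,-2.485) [heading=315, draw]
LT 180: heading 315 -> 135
LT 90: heading 135 -> 225
FD 1: (5.485,-2.485) -> (4.778,-3.192) [heading=225, draw]
Final: pos=(4.778,-3.192), heading=225, 3 segment(s) drawn

Answer: 225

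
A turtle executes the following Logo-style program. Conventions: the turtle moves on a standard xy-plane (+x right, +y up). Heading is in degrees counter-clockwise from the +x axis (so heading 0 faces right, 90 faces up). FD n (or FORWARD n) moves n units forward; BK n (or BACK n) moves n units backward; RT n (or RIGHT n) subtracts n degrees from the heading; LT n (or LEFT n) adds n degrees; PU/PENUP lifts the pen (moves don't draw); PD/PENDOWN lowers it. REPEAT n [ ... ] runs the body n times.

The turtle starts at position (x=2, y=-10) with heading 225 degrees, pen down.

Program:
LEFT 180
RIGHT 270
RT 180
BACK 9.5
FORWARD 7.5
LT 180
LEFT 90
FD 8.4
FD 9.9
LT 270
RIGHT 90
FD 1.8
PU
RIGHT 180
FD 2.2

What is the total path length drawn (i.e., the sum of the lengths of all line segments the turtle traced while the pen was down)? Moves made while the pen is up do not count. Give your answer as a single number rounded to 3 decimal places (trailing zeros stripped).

Answer: 37.1

Derivation:
Executing turtle program step by step:
Start: pos=(2,-10), heading=225, pen down
LT 180: heading 225 -> 45
RT 270: heading 45 -> 135
RT 180: heading 135 -> 315
BK 9.5: (2,-10) -> (-4.718,-3.282) [heading=315, draw]
FD 7.5: (-4.718,-3.282) -> (0.586,-8.586) [heading=315, draw]
LT 180: heading 315 -> 135
LT 90: heading 135 -> 225
FD 8.4: (0.586,-8.586) -> (-5.354,-14.525) [heading=225, draw]
FD 9.9: (-5.354,-14.525) -> (-12.354,-21.526) [heading=225, draw]
LT 270: heading 225 -> 135
RT 90: heading 135 -> 45
FD 1.8: (-12.354,-21.526) -> (-11.081,-20.253) [heading=45, draw]
PU: pen up
RT 180: heading 45 -> 225
FD 2.2: (-11.081,-20.253) -> (-12.637,-21.809) [heading=225, move]
Final: pos=(-12.637,-21.809), heading=225, 5 segment(s) drawn

Segment lengths:
  seg 1: (2,-10) -> (-4.718,-3.282), length = 9.5
  seg 2: (-4.718,-3.282) -> (0.586,-8.586), length = 7.5
  seg 3: (0.586,-8.586) -> (-5.354,-14.525), length = 8.4
  seg 4: (-5.354,-14.525) -> (-12.354,-21.526), length = 9.9
  seg 5: (-12.354,-21.526) -> (-11.081,-20.253), length = 1.8
Total = 37.1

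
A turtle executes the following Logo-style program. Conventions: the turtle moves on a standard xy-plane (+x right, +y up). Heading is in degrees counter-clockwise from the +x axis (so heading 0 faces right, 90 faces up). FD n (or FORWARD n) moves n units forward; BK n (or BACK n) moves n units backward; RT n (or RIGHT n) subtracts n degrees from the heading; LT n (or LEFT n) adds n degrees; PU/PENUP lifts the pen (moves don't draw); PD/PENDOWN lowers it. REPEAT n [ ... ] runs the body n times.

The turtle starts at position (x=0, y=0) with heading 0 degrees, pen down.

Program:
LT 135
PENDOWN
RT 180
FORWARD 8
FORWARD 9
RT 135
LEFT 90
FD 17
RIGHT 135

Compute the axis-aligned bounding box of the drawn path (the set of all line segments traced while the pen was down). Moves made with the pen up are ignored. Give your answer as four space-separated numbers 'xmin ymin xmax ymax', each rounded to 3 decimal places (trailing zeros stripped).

Executing turtle program step by step:
Start: pos=(0,0), heading=0, pen down
LT 135: heading 0 -> 135
PD: pen down
RT 180: heading 135 -> 315
FD 8: (0,0) -> (5.657,-5.657) [heading=315, draw]
FD 9: (5.657,-5.657) -> (12.021,-12.021) [heading=315, draw]
RT 135: heading 315 -> 180
LT 90: heading 180 -> 270
FD 17: (12.021,-12.021) -> (12.021,-29.021) [heading=270, draw]
RT 135: heading 270 -> 135
Final: pos=(12.021,-29.021), heading=135, 3 segment(s) drawn

Segment endpoints: x in {0, 5.657, 12.021, 12.021}, y in {-29.021, -12.021, -5.657, 0}
xmin=0, ymin=-29.021, xmax=12.021, ymax=0

Answer: 0 -29.021 12.021 0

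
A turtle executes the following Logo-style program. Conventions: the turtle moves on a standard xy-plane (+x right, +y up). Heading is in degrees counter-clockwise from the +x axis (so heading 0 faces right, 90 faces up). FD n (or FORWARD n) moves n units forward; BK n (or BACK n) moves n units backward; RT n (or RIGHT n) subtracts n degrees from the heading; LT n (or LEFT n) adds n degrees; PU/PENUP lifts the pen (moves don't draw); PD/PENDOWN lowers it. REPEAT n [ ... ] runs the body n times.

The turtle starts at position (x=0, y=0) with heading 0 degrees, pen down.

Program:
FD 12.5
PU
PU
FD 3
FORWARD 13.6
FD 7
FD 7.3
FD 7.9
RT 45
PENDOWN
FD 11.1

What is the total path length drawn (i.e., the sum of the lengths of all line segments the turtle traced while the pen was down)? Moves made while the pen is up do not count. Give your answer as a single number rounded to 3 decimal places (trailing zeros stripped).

Executing turtle program step by step:
Start: pos=(0,0), heading=0, pen down
FD 12.5: (0,0) -> (12.5,0) [heading=0, draw]
PU: pen up
PU: pen up
FD 3: (12.5,0) -> (15.5,0) [heading=0, move]
FD 13.6: (15.5,0) -> (29.1,0) [heading=0, move]
FD 7: (29.1,0) -> (36.1,0) [heading=0, move]
FD 7.3: (36.1,0) -> (43.4,0) [heading=0, move]
FD 7.9: (43.4,0) -> (51.3,0) [heading=0, move]
RT 45: heading 0 -> 315
PD: pen down
FD 11.1: (51.3,0) -> (59.149,-7.849) [heading=315, draw]
Final: pos=(59.149,-7.849), heading=315, 2 segment(s) drawn

Segment lengths:
  seg 1: (0,0) -> (12.5,0), length = 12.5
  seg 2: (51.3,0) -> (59.149,-7.849), length = 11.1
Total = 23.6

Answer: 23.6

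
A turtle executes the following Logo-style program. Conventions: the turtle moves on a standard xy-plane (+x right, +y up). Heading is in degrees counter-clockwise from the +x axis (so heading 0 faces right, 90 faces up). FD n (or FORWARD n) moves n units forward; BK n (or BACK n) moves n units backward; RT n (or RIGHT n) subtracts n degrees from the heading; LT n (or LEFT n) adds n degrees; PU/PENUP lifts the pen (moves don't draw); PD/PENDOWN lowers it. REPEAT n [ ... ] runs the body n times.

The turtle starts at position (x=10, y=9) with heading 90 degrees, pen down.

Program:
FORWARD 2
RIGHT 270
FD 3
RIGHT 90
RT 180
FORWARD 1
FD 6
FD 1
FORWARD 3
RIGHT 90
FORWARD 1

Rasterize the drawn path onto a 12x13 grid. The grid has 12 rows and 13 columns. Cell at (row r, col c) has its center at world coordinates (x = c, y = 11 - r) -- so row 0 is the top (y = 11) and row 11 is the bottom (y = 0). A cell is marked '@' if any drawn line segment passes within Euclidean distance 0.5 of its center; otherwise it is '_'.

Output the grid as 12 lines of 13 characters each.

Segment 0: (10,9) -> (10,11)
Segment 1: (10,11) -> (7,11)
Segment 2: (7,11) -> (7,10)
Segment 3: (7,10) -> (7,4)
Segment 4: (7,4) -> (7,3)
Segment 5: (7,3) -> (7,0)
Segment 6: (7,0) -> (6,-0)

Answer: _______@@@@__
_______@__@__
_______@__@__
_______@_____
_______@_____
_______@_____
_______@_____
_______@_____
_______@_____
_______@_____
_______@_____
______@@_____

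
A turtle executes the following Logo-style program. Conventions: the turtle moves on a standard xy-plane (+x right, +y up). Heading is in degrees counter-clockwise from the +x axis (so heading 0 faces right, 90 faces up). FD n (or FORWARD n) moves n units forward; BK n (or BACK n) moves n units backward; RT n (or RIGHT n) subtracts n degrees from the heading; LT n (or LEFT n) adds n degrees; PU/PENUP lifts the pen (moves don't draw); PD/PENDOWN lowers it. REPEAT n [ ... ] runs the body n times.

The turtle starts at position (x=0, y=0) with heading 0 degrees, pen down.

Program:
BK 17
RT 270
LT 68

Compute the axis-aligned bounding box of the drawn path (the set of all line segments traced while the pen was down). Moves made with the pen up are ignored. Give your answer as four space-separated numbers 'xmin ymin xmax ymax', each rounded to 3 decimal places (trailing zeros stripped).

Answer: -17 0 0 0

Derivation:
Executing turtle program step by step:
Start: pos=(0,0), heading=0, pen down
BK 17: (0,0) -> (-17,0) [heading=0, draw]
RT 270: heading 0 -> 90
LT 68: heading 90 -> 158
Final: pos=(-17,0), heading=158, 1 segment(s) drawn

Segment endpoints: x in {-17, 0}, y in {0}
xmin=-17, ymin=0, xmax=0, ymax=0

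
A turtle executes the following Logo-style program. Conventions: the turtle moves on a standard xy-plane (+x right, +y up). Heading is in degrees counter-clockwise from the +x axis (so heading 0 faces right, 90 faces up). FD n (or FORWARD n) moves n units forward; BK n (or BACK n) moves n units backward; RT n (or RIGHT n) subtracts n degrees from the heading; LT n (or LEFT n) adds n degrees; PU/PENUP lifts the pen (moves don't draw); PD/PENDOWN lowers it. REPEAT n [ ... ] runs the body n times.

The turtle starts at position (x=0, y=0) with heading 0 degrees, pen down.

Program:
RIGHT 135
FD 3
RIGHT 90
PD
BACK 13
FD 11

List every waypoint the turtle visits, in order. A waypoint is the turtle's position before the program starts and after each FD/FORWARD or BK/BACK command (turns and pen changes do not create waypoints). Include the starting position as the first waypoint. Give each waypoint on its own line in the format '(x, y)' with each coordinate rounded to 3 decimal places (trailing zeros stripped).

Executing turtle program step by step:
Start: pos=(0,0), heading=0, pen down
RT 135: heading 0 -> 225
FD 3: (0,0) -> (-2.121,-2.121) [heading=225, draw]
RT 90: heading 225 -> 135
PD: pen down
BK 13: (-2.121,-2.121) -> (7.071,-11.314) [heading=135, draw]
FD 11: (7.071,-11.314) -> (-0.707,-3.536) [heading=135, draw]
Final: pos=(-0.707,-3.536), heading=135, 3 segment(s) drawn
Waypoints (4 total):
(0, 0)
(-2.121, -2.121)
(7.071, -11.314)
(-0.707, -3.536)

Answer: (0, 0)
(-2.121, -2.121)
(7.071, -11.314)
(-0.707, -3.536)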